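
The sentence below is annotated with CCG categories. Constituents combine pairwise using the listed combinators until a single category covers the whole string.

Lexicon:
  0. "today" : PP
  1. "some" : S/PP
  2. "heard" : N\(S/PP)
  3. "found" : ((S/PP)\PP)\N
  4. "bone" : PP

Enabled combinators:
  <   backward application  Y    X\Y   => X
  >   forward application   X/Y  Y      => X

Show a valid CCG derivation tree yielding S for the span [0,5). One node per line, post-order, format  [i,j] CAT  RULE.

[0,1] PP  lex  "today"
[1,2] S/PP  lex  "some"
[2,3] N\(S/PP)  lex  "heard"
[1,3] N  <  k=2
[3,4] ((S/PP)\PP)\N  lex  "found"
[1,4] (S/PP)\PP  <  k=3
[0,4] S/PP  <  k=1
[4,5] PP  lex  "bone"
[0,5] S  >  k=4

[0,5] S   >
  [0,4] S/PP   <
    [0,1] "today" : PP
    [1,4] (S/PP)\PP   <
      [1,3] N   <
        [1,2] "some" : S/PP
        [2,3] "heard" : N\(S/PP)
      [3,4] "found" : ((S/PP)\PP)\N
  [4,5] "bone" : PP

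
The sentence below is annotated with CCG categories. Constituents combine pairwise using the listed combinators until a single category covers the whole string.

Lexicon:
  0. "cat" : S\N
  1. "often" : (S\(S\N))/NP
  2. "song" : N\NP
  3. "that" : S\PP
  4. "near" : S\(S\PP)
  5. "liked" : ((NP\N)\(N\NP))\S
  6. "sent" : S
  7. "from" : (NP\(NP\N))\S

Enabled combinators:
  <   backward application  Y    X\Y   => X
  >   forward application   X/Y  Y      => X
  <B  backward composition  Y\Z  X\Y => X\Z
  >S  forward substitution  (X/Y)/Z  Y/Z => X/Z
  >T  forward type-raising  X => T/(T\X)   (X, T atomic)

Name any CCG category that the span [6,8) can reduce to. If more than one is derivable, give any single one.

[0,8] S   <
  [0,1] "cat" : S\N
  [1,8] S\(S\N)   >
    [1,2] "often" : (S\(S\N))/NP
    [2,8] NP   <
      [2,6] NP\N   <
        [2,3] "song" : N\NP
        [3,6] (NP\N)\(N\NP)   <
          [3,5] S   <
            [3,4] "that" : S\PP
            [4,5] "near" : S\(S\PP)
          [5,6] "liked" : ((NP\N)\(N\NP))\S
      [6,8] NP\(NP\N)   <
        [6,7] "sent" : S
        [7,8] "from" : (NP\(NP\N))\S

NP\(NP\N)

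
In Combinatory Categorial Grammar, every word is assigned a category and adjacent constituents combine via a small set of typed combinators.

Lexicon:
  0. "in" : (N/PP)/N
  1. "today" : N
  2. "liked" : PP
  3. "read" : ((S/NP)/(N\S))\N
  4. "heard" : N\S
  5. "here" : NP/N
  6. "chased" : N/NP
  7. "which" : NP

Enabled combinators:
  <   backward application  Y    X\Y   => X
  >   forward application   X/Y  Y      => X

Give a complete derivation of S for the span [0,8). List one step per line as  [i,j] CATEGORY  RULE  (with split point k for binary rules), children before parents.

[0,1] (N/PP)/N  lex  "in"
[1,2] N  lex  "today"
[0,2] N/PP  >  k=1
[2,3] PP  lex  "liked"
[0,3] N  >  k=2
[3,4] ((S/NP)/(N\S))\N  lex  "read"
[0,4] (S/NP)/(N\S)  <  k=3
[4,5] N\S  lex  "heard"
[0,5] S/NP  >  k=4
[5,6] NP/N  lex  "here"
[6,7] N/NP  lex  "chased"
[7,8] NP  lex  "which"
[6,8] N  >  k=7
[5,8] NP  >  k=6
[0,8] S  >  k=5

[0,8] S   >
  [0,5] S/NP   >
    [0,4] (S/NP)/(N\S)   <
      [0,3] N   >
        [0,2] N/PP   >
          [0,1] "in" : (N/PP)/N
          [1,2] "today" : N
        [2,3] "liked" : PP
      [3,4] "read" : ((S/NP)/(N\S))\N
    [4,5] "heard" : N\S
  [5,8] NP   >
    [5,6] "here" : NP/N
    [6,8] N   >
      [6,7] "chased" : N/NP
      [7,8] "which" : NP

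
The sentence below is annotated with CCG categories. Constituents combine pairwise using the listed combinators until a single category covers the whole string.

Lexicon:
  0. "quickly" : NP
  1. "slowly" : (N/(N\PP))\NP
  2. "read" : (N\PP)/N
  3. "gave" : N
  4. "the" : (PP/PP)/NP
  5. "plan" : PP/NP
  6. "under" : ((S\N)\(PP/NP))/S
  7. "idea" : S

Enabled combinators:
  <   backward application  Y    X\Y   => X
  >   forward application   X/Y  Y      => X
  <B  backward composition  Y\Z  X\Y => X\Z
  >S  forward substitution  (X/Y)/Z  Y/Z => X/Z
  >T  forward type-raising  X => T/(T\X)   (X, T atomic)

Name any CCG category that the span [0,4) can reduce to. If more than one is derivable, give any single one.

[0,8] S   <
  [0,4] N   >
    [0,2] N/(N\PP)   <
      [0,1] "quickly" : NP
      [1,2] "slowly" : (N/(N\PP))\NP
    [2,4] N\PP   >
      [2,3] "read" : (N\PP)/N
      [3,4] "gave" : N
  [4,8] S\N   <
    [4,6] PP/NP   >S
      [4,5] "the" : (PP/PP)/NP
      [5,6] "plan" : PP/NP
    [6,8] (S\N)\(PP/NP)   >
      [6,7] "under" : ((S\N)\(PP/NP))/S
      [7,8] "idea" : S

N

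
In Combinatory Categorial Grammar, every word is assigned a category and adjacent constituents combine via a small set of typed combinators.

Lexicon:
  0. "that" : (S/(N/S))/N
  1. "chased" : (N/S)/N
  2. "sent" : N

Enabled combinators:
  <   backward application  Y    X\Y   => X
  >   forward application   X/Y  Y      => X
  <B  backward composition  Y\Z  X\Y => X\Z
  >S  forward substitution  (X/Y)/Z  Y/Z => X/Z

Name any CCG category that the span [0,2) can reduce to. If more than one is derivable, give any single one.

[0,3] S   >
  [0,2] S/N   >S
    [0,1] "that" : (S/(N/S))/N
    [1,2] "chased" : (N/S)/N
  [2,3] "sent" : N

S/N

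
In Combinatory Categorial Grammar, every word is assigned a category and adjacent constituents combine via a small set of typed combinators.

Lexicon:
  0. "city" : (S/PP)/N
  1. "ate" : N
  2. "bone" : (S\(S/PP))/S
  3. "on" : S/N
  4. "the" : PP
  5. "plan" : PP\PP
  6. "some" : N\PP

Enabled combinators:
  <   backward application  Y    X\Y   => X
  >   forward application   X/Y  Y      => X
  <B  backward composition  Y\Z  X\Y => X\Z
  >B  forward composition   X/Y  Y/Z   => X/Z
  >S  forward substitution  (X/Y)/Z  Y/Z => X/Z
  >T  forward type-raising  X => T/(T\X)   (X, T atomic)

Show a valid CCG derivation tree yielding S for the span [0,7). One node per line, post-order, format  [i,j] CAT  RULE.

[0,7] S   <
  [0,2] S/PP   >
    [0,1] "city" : (S/PP)/N
    [1,2] "ate" : N
  [2,7] S\(S/PP)   >
    [2,3] "bone" : (S\(S/PP))/S
    [3,7] S   >
      [3,4] "on" : S/N
      [4,7] N   <
        [4,5] "the" : PP
        [5,7] N\PP   <B
          [5,6] "plan" : PP\PP
          [6,7] "some" : N\PP

[0,1] (S/PP)/N  lex  "city"
[1,2] N  lex  "ate"
[0,2] S/PP  >  k=1
[2,3] (S\(S/PP))/S  lex  "bone"
[3,4] S/N  lex  "on"
[4,5] PP  lex  "the"
[5,6] PP\PP  lex  "plan"
[6,7] N\PP  lex  "some"
[5,7] N\PP  <B  k=6
[4,7] N  <  k=5
[3,7] S  >  k=4
[2,7] S\(S/PP)  >  k=3
[0,7] S  <  k=2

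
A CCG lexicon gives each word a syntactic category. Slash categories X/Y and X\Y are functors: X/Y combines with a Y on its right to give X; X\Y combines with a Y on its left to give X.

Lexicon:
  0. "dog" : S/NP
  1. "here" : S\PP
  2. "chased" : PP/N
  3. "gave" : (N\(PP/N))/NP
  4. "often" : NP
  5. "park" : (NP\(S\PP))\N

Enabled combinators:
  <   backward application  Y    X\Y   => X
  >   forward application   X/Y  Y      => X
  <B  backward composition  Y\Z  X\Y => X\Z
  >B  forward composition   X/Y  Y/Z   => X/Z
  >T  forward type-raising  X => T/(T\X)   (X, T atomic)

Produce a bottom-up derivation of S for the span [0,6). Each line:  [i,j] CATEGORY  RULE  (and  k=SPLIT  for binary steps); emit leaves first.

[0,6] S   >
  [0,1] "dog" : S/NP
  [1,6] NP   <
    [1,2] "here" : S\PP
    [2,6] NP\(S\PP)   <
      [2,5] N   <
        [2,3] "chased" : PP/N
        [3,5] N\(PP/N)   >
          [3,4] "gave" : (N\(PP/N))/NP
          [4,5] "often" : NP
      [5,6] "park" : (NP\(S\PP))\N

[0,1] S/NP  lex  "dog"
[1,2] S\PP  lex  "here"
[2,3] PP/N  lex  "chased"
[3,4] (N\(PP/N))/NP  lex  "gave"
[4,5] NP  lex  "often"
[3,5] N\(PP/N)  >  k=4
[2,5] N  <  k=3
[5,6] (NP\(S\PP))\N  lex  "park"
[2,6] NP\(S\PP)  <  k=5
[1,6] NP  <  k=2
[0,6] S  >  k=1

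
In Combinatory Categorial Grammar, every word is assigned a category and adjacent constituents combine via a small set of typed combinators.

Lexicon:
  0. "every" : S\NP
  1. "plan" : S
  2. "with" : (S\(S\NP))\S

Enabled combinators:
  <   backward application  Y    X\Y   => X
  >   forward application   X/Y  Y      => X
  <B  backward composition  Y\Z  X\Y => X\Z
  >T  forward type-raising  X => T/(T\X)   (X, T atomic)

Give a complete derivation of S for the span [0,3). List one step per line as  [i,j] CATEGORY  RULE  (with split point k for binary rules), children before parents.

[0,3] S   <
  [0,1] "every" : S\NP
  [1,3] S\(S\NP)   <
    [1,2] "plan" : S
    [2,3] "with" : (S\(S\NP))\S

[0,1] S\NP  lex  "every"
[1,2] S  lex  "plan"
[2,3] (S\(S\NP))\S  lex  "with"
[1,3] S\(S\NP)  <  k=2
[0,3] S  <  k=1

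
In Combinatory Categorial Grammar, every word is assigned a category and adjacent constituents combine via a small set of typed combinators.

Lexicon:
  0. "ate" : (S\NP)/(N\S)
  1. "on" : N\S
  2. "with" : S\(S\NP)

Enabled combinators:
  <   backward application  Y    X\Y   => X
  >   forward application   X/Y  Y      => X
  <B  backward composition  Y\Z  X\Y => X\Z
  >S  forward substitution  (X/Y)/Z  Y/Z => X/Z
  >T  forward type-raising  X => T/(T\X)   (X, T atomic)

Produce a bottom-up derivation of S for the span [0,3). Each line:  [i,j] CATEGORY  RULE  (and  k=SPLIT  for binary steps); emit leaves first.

[0,3] S   <
  [0,2] S\NP   >
    [0,1] "ate" : (S\NP)/(N\S)
    [1,2] "on" : N\S
  [2,3] "with" : S\(S\NP)

[0,1] (S\NP)/(N\S)  lex  "ate"
[1,2] N\S  lex  "on"
[0,2] S\NP  >  k=1
[2,3] S\(S\NP)  lex  "with"
[0,3] S  <  k=2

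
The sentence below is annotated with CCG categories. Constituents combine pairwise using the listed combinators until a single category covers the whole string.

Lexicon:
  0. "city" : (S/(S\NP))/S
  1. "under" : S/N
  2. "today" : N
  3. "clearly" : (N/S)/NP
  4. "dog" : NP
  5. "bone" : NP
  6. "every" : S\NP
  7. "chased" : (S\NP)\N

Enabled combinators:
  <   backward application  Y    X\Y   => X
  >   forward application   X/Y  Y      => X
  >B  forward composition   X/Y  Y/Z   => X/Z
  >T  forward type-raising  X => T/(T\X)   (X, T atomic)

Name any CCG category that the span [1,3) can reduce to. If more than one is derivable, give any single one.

S

[0,8] S   >
  [0,3] S/(S\NP)   >
    [0,1] "city" : (S/(S\NP))/S
    [1,3] S   >
      [1,2] "under" : S/N
      [2,3] "today" : N
  [3,8] S\NP   <
    [3,7] N   >
      [3,5] N/S   >
        [3,4] "clearly" : (N/S)/NP
        [4,5] "dog" : NP
      [5,7] S   <
        [5,6] "bone" : NP
        [6,7] "every" : S\NP
    [7,8] "chased" : (S\NP)\N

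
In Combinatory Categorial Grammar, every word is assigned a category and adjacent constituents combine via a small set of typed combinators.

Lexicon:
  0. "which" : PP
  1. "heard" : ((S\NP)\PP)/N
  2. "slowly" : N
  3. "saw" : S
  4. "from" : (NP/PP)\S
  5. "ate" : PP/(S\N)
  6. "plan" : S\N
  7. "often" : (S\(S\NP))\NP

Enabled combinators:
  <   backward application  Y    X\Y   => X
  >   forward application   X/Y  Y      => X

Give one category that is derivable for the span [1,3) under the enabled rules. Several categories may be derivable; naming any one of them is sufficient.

(S\NP)\PP

[0,8] S   <
  [0,3] S\NP   <
    [0,1] "which" : PP
    [1,3] (S\NP)\PP   >
      [1,2] "heard" : ((S\NP)\PP)/N
      [2,3] "slowly" : N
  [3,8] S\(S\NP)   <
    [3,7] NP   >
      [3,5] NP/PP   <
        [3,4] "saw" : S
        [4,5] "from" : (NP/PP)\S
      [5,7] PP   >
        [5,6] "ate" : PP/(S\N)
        [6,7] "plan" : S\N
    [7,8] "often" : (S\(S\NP))\NP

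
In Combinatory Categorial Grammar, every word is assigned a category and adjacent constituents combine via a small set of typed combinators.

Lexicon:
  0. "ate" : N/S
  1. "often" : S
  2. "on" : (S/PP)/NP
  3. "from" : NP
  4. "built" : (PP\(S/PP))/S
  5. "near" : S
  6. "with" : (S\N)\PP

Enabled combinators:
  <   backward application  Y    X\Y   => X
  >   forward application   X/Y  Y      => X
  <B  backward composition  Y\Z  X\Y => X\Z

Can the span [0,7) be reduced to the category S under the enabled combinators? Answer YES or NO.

[0,7] S   <
  [0,2] N   >
    [0,1] "ate" : N/S
    [1,2] "often" : S
  [2,7] S\N   <
    [2,6] PP   <
      [2,4] S/PP   >
        [2,3] "on" : (S/PP)/NP
        [3,4] "from" : NP
      [4,6] PP\(S/PP)   >
        [4,5] "built" : (PP\(S/PP))/S
        [5,6] "near" : S
    [6,7] "with" : (S\N)\PP

YES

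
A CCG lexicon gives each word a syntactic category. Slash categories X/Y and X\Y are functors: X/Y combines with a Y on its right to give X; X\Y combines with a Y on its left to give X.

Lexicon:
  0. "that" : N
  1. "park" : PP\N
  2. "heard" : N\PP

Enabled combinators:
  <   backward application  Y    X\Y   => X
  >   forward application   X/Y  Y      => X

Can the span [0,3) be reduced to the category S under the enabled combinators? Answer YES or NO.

N PP\N N\PP
CKY chart[0,3] = {N}; S ∉ chart

NO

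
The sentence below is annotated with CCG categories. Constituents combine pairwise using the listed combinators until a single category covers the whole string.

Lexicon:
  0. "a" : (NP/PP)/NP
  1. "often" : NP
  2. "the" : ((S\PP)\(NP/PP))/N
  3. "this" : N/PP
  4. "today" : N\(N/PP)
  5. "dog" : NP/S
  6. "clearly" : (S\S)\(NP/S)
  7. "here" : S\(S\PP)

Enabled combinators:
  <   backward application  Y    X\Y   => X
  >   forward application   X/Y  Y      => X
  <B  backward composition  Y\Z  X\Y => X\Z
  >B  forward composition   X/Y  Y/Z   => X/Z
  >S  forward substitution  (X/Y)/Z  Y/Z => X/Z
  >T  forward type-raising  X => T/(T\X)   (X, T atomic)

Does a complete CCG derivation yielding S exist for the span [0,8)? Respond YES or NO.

YES

[0,8] S   <
  [0,7] S\PP   <B
    [0,5] S\PP   <
      [0,2] NP/PP   >
        [0,1] "a" : (NP/PP)/NP
        [1,2] "often" : NP
      [2,5] (S\PP)\(NP/PP)   >
        [2,3] "the" : ((S\PP)\(NP/PP))/N
        [3,5] N   <
          [3,4] "this" : N/PP
          [4,5] "today" : N\(N/PP)
    [5,7] S\S   <
      [5,6] "dog" : NP/S
      [6,7] "clearly" : (S\S)\(NP/S)
  [7,8] "here" : S\(S\PP)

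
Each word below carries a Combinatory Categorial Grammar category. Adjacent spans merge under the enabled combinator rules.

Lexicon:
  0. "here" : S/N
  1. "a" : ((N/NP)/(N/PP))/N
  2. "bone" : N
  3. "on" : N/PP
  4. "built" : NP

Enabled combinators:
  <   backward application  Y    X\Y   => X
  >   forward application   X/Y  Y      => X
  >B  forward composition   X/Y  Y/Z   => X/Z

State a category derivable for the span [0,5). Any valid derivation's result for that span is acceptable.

S

[0,5] S   >
  [0,1] "here" : S/N
  [1,5] N   >
    [1,4] N/NP   >
      [1,3] (N/NP)/(N/PP)   >
        [1,2] "a" : ((N/NP)/(N/PP))/N
        [2,3] "bone" : N
      [3,4] "on" : N/PP
    [4,5] "built" : NP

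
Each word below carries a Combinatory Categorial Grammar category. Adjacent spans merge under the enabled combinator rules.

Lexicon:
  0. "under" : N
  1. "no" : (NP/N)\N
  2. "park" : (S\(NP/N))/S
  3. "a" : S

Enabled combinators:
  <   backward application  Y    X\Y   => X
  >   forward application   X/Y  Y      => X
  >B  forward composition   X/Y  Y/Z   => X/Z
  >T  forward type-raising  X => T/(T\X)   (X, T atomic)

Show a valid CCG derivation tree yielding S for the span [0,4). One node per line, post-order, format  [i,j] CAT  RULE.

[0,4] S   <
  [0,2] NP/N   <
    [0,1] "under" : N
    [1,2] "no" : (NP/N)\N
  [2,4] S\(NP/N)   >
    [2,3] "park" : (S\(NP/N))/S
    [3,4] "a" : S

[0,1] N  lex  "under"
[1,2] (NP/N)\N  lex  "no"
[0,2] NP/N  <  k=1
[2,3] (S\(NP/N))/S  lex  "park"
[3,4] S  lex  "a"
[2,4] S\(NP/N)  >  k=3
[0,4] S  <  k=2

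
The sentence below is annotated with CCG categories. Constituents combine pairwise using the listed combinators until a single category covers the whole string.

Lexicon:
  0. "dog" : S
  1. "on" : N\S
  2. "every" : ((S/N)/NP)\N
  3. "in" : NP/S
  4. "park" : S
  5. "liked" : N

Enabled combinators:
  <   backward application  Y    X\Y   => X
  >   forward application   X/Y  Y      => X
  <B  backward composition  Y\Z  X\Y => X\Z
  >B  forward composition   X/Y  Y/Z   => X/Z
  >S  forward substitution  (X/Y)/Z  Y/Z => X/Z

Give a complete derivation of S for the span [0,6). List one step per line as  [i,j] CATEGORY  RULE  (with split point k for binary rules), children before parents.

[0,6] S   >
  [0,5] S/N   >
    [0,3] (S/N)/NP   <
      [0,2] N   <
        [0,1] "dog" : S
        [1,2] "on" : N\S
      [2,3] "every" : ((S/N)/NP)\N
    [3,5] NP   >
      [3,4] "in" : NP/S
      [4,5] "park" : S
  [5,6] "liked" : N

[0,1] S  lex  "dog"
[1,2] N\S  lex  "on"
[0,2] N  <  k=1
[2,3] ((S/N)/NP)\N  lex  "every"
[0,3] (S/N)/NP  <  k=2
[3,4] NP/S  lex  "in"
[4,5] S  lex  "park"
[3,5] NP  >  k=4
[0,5] S/N  >  k=3
[5,6] N  lex  "liked"
[0,6] S  >  k=5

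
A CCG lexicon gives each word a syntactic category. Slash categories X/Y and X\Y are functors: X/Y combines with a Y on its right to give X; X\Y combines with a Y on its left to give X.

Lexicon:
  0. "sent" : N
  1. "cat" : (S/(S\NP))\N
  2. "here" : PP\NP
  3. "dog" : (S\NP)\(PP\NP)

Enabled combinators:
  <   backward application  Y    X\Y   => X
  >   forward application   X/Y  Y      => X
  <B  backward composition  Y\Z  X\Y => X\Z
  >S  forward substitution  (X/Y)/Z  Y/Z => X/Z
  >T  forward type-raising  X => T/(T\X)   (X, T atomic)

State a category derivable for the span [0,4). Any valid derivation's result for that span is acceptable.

S

[0,4] S   >
  [0,2] S/(S\NP)   <
    [0,1] "sent" : N
    [1,2] "cat" : (S/(S\NP))\N
  [2,4] S\NP   <
    [2,3] "here" : PP\NP
    [3,4] "dog" : (S\NP)\(PP\NP)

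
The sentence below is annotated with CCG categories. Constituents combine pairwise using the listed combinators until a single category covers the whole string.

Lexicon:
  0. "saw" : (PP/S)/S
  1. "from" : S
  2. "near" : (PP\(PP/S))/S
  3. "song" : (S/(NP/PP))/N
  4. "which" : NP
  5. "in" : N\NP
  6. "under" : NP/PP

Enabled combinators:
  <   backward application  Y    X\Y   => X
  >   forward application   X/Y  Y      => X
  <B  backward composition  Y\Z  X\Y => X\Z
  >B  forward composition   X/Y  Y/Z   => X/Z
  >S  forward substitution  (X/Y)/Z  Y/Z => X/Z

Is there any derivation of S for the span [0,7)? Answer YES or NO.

NO

(PP/S)/S S (PP\(PP/S))/S (S/(NP/PP))/N NP N\NP NP/PP
CKY chart[0,7] = {PP}; S ∉ chart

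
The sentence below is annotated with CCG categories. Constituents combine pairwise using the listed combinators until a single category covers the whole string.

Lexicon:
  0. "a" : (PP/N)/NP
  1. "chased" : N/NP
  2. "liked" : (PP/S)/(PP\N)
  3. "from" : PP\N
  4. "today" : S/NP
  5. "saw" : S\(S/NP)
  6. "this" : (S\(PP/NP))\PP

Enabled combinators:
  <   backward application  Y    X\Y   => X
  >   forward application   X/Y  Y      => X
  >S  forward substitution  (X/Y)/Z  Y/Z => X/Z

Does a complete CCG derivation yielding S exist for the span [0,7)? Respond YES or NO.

YES

[0,7] S   <
  [0,2] PP/NP   >S
    [0,1] "a" : (PP/N)/NP
    [1,2] "chased" : N/NP
  [2,7] S\(PP/NP)   <
    [2,6] PP   >
      [2,4] PP/S   >
        [2,3] "liked" : (PP/S)/(PP\N)
        [3,4] "from" : PP\N
      [4,6] S   <
        [4,5] "today" : S/NP
        [5,6] "saw" : S\(S/NP)
    [6,7] "this" : (S\(PP/NP))\PP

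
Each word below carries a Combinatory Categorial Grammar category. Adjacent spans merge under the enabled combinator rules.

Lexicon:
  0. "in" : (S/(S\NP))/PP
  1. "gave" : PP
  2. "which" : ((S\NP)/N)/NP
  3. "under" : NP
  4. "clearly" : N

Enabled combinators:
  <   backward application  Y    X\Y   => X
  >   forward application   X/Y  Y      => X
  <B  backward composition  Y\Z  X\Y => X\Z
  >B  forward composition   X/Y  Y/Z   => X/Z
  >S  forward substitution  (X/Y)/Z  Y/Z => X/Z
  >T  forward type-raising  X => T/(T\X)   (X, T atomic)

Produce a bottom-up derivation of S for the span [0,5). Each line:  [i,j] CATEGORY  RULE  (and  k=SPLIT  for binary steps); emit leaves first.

[0,1] (S/(S\NP))/PP  lex  "in"
[1,2] PP  lex  "gave"
[0,2] S/(S\NP)  >  k=1
[2,3] ((S\NP)/N)/NP  lex  "which"
[3,4] NP  lex  "under"
[2,4] (S\NP)/N  >  k=3
[4,5] N  lex  "clearly"
[2,5] S\NP  >  k=4
[0,5] S  >  k=2

[0,5] S   >
  [0,2] S/(S\NP)   >
    [0,1] "in" : (S/(S\NP))/PP
    [1,2] "gave" : PP
  [2,5] S\NP   >
    [2,4] (S\NP)/N   >
      [2,3] "which" : ((S\NP)/N)/NP
      [3,4] "under" : NP
    [4,5] "clearly" : N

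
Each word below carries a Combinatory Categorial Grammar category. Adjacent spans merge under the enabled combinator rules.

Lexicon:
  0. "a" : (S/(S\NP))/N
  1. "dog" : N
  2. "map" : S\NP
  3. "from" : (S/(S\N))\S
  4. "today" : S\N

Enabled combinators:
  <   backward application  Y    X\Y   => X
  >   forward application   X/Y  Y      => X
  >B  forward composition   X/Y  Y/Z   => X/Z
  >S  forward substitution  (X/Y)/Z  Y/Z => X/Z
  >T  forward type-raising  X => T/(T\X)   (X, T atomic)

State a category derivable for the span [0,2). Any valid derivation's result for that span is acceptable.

S/(S\NP)

[0,5] S   >
  [0,4] S/(S\N)   <
    [0,3] S   >
      [0,2] S/(S\NP)   >
        [0,1] "a" : (S/(S\NP))/N
        [1,2] "dog" : N
      [2,3] "map" : S\NP
    [3,4] "from" : (S/(S\N))\S
  [4,5] "today" : S\N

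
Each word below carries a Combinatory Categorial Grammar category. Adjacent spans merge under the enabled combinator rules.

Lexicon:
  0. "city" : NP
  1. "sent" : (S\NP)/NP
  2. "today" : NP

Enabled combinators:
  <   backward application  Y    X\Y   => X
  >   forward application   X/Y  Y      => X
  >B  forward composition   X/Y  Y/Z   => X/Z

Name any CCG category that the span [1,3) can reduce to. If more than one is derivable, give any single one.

S\NP

[0,3] S   <
  [0,1] "city" : NP
  [1,3] S\NP   >
    [1,2] "sent" : (S\NP)/NP
    [2,3] "today" : NP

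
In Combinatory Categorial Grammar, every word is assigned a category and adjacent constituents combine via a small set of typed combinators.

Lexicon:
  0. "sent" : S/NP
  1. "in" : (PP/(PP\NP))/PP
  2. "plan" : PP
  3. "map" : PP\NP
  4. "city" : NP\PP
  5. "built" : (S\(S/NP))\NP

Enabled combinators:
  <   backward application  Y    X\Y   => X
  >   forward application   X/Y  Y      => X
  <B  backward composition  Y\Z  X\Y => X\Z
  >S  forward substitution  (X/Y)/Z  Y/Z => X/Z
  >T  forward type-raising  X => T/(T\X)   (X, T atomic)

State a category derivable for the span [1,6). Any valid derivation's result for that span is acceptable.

[0,6] S   <
  [0,1] "sent" : S/NP
  [1,6] S\(S/NP)   <
    [1,5] NP   <
      [1,4] PP   >
        [1,3] PP/(PP\NP)   >
          [1,2] "in" : (PP/(PP\NP))/PP
          [2,3] "plan" : PP
        [3,4] "map" : PP\NP
      [4,5] "city" : NP\PP
    [5,6] "built" : (S\(S/NP))\NP

S\(S/NP)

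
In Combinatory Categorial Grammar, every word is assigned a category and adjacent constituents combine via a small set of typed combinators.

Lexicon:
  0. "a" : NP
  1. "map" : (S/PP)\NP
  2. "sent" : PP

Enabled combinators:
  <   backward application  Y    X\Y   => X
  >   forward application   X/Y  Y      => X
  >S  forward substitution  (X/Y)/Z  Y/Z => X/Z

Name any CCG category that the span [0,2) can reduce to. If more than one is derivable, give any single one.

S/PP

[0,3] S   >
  [0,2] S/PP   <
    [0,1] "a" : NP
    [1,2] "map" : (S/PP)\NP
  [2,3] "sent" : PP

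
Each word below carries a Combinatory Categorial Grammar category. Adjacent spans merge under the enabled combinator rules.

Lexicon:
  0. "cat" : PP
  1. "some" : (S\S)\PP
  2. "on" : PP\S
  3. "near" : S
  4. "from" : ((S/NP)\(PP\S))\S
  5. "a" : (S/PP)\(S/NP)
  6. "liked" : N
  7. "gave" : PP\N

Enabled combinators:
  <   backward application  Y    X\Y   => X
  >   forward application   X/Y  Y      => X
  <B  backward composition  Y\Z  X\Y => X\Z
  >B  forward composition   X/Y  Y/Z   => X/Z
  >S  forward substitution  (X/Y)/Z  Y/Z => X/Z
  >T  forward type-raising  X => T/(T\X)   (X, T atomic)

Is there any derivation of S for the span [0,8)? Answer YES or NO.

YES

[0,8] S   >
  [0,6] S/PP   <
    [0,5] S/NP   <
      [0,3] PP\S   <B
        [0,2] S\S   <
          [0,1] "cat" : PP
          [1,2] "some" : (S\S)\PP
        [2,3] "on" : PP\S
      [3,5] (S/NP)\(PP\S)   <
        [3,4] "near" : S
        [4,5] "from" : ((S/NP)\(PP\S))\S
    [5,6] "a" : (S/PP)\(S/NP)
  [6,8] PP   >
    [6,7] PP/(PP\N)   >T
      [6,7] "liked" : N
    [7,8] "gave" : PP\N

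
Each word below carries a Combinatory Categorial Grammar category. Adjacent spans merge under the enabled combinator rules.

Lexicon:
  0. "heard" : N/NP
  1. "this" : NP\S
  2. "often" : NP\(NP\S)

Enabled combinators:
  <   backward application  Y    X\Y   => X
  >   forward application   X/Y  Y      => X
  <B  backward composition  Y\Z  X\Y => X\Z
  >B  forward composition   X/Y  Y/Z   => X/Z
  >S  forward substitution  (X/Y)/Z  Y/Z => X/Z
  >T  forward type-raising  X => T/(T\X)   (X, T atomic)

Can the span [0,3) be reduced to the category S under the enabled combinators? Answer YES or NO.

NO

N/NP NP\S NP\(NP\S)
CKY chart[0,3] = {N, N/(NP\NP), N/(N\N), NP/(NP\N), PP/(PP\N), S/(S\N)}; S ∉ chart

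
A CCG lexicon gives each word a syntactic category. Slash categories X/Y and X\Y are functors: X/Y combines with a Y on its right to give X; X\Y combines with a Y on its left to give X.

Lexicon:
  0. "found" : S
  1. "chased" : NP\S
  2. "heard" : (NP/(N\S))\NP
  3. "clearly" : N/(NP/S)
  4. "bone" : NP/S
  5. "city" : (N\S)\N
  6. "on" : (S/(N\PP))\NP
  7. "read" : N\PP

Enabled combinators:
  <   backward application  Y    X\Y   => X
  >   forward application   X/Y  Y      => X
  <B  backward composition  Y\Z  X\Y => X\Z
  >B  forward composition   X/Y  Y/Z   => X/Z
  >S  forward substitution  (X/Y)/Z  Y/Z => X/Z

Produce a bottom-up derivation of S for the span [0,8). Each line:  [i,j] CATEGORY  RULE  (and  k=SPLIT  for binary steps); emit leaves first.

[0,8] S   >
  [0,7] S/(N\PP)   <
    [0,6] NP   >
      [0,3] NP/(N\S)   <
        [0,2] NP   <
          [0,1] "found" : S
          [1,2] "chased" : NP\S
        [2,3] "heard" : (NP/(N\S))\NP
      [3,6] N\S   <
        [3,5] N   >
          [3,4] "clearly" : N/(NP/S)
          [4,5] "bone" : NP/S
        [5,6] "city" : (N\S)\N
    [6,7] "on" : (S/(N\PP))\NP
  [7,8] "read" : N\PP

[0,1] S  lex  "found"
[1,2] NP\S  lex  "chased"
[0,2] NP  <  k=1
[2,3] (NP/(N\S))\NP  lex  "heard"
[0,3] NP/(N\S)  <  k=2
[3,4] N/(NP/S)  lex  "clearly"
[4,5] NP/S  lex  "bone"
[3,5] N  >  k=4
[5,6] (N\S)\N  lex  "city"
[3,6] N\S  <  k=5
[0,6] NP  >  k=3
[6,7] (S/(N\PP))\NP  lex  "on"
[0,7] S/(N\PP)  <  k=6
[7,8] N\PP  lex  "read"
[0,8] S  >  k=7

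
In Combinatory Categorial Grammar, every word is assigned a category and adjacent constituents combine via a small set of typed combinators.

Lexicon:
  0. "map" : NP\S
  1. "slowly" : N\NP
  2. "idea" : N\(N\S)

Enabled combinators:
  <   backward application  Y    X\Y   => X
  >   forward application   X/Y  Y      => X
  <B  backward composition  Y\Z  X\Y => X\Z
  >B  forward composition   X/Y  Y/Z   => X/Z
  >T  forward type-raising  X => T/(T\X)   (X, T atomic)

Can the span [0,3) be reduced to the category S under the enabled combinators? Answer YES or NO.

NO

NP\S N\NP N\(N\S)
CKY chart[0,3] = {N, N/(N\N), NP/(NP\N), PP/(PP\N), S/(S\N)}; S ∉ chart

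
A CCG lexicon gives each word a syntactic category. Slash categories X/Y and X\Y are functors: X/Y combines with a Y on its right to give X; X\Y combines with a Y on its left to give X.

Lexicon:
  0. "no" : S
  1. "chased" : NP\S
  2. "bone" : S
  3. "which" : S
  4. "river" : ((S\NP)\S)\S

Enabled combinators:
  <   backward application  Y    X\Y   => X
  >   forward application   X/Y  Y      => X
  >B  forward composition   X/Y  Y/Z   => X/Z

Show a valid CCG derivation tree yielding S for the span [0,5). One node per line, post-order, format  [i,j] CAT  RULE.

[0,1] S  lex  "no"
[1,2] NP\S  lex  "chased"
[0,2] NP  <  k=1
[2,3] S  lex  "bone"
[3,4] S  lex  "which"
[4,5] ((S\NP)\S)\S  lex  "river"
[3,5] (S\NP)\S  <  k=4
[2,5] S\NP  <  k=3
[0,5] S  <  k=2

[0,5] S   <
  [0,2] NP   <
    [0,1] "no" : S
    [1,2] "chased" : NP\S
  [2,5] S\NP   <
    [2,3] "bone" : S
    [3,5] (S\NP)\S   <
      [3,4] "which" : S
      [4,5] "river" : ((S\NP)\S)\S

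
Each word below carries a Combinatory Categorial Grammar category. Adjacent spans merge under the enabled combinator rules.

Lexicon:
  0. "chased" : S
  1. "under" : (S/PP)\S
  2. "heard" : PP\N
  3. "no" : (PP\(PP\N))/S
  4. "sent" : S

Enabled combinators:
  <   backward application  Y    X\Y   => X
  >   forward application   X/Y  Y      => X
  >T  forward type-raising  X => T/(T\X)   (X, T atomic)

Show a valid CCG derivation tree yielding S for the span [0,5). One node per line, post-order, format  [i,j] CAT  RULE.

[0,1] S  lex  "chased"
[1,2] (S/PP)\S  lex  "under"
[0,2] S/PP  <  k=1
[2,3] PP\N  lex  "heard"
[3,4] (PP\(PP\N))/S  lex  "no"
[4,5] S  lex  "sent"
[3,5] PP\(PP\N)  >  k=4
[2,5] PP  <  k=3
[0,5] S  >  k=2

[0,5] S   >
  [0,2] S/PP   <
    [0,1] "chased" : S
    [1,2] "under" : (S/PP)\S
  [2,5] PP   <
    [2,3] "heard" : PP\N
    [3,5] PP\(PP\N)   >
      [3,4] "no" : (PP\(PP\N))/S
      [4,5] "sent" : S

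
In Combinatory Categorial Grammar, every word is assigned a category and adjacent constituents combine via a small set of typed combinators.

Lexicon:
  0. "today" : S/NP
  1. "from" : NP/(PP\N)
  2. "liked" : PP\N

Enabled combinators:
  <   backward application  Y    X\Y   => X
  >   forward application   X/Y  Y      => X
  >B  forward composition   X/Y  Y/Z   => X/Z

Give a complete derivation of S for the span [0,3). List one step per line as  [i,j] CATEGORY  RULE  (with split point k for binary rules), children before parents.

[0,1] S/NP  lex  "today"
[1,2] NP/(PP\N)  lex  "from"
[2,3] PP\N  lex  "liked"
[1,3] NP  >  k=2
[0,3] S  >  k=1

[0,3] S   >
  [0,1] "today" : S/NP
  [1,3] NP   >
    [1,2] "from" : NP/(PP\N)
    [2,3] "liked" : PP\N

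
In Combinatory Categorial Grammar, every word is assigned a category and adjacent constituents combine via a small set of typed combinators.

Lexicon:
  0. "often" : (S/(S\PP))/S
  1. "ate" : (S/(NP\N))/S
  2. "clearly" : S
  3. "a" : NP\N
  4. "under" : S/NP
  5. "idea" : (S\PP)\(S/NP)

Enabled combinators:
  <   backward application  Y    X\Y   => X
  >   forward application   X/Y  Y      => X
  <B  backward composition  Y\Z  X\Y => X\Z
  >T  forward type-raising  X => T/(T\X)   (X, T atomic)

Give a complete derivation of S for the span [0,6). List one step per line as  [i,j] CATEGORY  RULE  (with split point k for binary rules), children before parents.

[0,6] S   >
  [0,4] S/(S\PP)   >
    [0,1] "often" : (S/(S\PP))/S
    [1,4] S   >
      [1,3] S/(NP\N)   >
        [1,2] "ate" : (S/(NP\N))/S
        [2,3] "clearly" : S
      [3,4] "a" : NP\N
  [4,6] S\PP   <
    [4,5] "under" : S/NP
    [5,6] "idea" : (S\PP)\(S/NP)

[0,1] (S/(S\PP))/S  lex  "often"
[1,2] (S/(NP\N))/S  lex  "ate"
[2,3] S  lex  "clearly"
[1,3] S/(NP\N)  >  k=2
[3,4] NP\N  lex  "a"
[1,4] S  >  k=3
[0,4] S/(S\PP)  >  k=1
[4,5] S/NP  lex  "under"
[5,6] (S\PP)\(S/NP)  lex  "idea"
[4,6] S\PP  <  k=5
[0,6] S  >  k=4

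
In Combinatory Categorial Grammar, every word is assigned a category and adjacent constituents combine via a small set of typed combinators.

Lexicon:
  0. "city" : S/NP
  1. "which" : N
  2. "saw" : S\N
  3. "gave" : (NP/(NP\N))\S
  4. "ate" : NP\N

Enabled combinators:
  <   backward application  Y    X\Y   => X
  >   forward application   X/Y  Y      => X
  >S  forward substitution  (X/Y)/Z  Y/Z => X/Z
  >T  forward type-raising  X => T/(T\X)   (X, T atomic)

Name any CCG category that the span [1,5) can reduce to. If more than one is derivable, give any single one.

NP

[0,5] S   >
  [0,1] "city" : S/NP
  [1,5] NP   >
    [1,4] NP/(NP\N)   <
      [1,3] S   <
        [1,2] "which" : N
        [2,3] "saw" : S\N
      [3,4] "gave" : (NP/(NP\N))\S
    [4,5] "ate" : NP\N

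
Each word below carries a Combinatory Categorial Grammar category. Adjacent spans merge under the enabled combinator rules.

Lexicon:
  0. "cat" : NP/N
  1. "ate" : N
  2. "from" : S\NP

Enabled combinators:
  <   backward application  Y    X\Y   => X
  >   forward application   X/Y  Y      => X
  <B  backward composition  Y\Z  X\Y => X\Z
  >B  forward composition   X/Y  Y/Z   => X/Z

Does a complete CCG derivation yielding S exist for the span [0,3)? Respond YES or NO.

YES

[0,3] S   <
  [0,2] NP   >
    [0,1] "cat" : NP/N
    [1,2] "ate" : N
  [2,3] "from" : S\NP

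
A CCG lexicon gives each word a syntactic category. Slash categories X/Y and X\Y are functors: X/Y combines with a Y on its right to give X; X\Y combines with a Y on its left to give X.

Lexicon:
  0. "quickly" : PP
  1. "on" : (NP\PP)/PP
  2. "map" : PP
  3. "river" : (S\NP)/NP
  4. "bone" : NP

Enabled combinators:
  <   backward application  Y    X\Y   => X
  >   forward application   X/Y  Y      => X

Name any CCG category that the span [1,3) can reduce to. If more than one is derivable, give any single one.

NP\PP

[0,5] S   <
  [0,3] NP   <
    [0,1] "quickly" : PP
    [1,3] NP\PP   >
      [1,2] "on" : (NP\PP)/PP
      [2,3] "map" : PP
  [3,5] S\NP   >
    [3,4] "river" : (S\NP)/NP
    [4,5] "bone" : NP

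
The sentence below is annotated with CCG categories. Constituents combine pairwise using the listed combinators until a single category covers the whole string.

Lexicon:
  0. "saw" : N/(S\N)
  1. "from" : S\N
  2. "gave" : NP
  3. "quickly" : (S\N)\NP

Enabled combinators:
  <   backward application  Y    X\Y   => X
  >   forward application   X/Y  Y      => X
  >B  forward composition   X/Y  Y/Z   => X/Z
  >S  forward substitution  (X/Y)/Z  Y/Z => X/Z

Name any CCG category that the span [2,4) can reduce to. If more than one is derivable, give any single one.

[0,4] S   <
  [0,2] N   >
    [0,1] "saw" : N/(S\N)
    [1,2] "from" : S\N
  [2,4] S\N   <
    [2,3] "gave" : NP
    [3,4] "quickly" : (S\N)\NP

S\N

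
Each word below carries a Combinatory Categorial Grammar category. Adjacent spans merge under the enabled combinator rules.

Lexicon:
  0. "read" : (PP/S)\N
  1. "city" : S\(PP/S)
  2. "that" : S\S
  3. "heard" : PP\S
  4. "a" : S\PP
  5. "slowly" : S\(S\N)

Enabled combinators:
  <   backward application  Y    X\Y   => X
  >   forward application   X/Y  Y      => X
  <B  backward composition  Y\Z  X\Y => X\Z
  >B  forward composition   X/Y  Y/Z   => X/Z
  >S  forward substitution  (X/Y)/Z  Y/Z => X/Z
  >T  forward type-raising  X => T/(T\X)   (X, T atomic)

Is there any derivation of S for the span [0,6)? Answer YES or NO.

YES

[0,6] S   <
  [0,5] S\N   <B
    [0,3] S\N   <B
      [0,2] S\N   <B
        [0,1] "read" : (PP/S)\N
        [1,2] "city" : S\(PP/S)
      [2,3] "that" : S\S
    [3,5] S\S   <B
      [3,4] "heard" : PP\S
      [4,5] "a" : S\PP
  [5,6] "slowly" : S\(S\N)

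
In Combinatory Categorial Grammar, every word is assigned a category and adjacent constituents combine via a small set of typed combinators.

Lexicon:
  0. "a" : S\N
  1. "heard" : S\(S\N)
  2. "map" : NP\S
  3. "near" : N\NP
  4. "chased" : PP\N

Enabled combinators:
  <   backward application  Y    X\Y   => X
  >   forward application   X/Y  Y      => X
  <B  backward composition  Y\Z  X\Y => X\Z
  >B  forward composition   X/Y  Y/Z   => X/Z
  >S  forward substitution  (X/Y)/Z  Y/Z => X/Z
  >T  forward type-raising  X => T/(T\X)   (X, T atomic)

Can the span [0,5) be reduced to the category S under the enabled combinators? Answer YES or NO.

NO

S\N S\(S\N) NP\S N\NP PP\N
CKY chart[0,5] = {N/(N\PP), NP/(NP\PP), PP, PP/(PP\PP), S/(S\PP)}; S ∉ chart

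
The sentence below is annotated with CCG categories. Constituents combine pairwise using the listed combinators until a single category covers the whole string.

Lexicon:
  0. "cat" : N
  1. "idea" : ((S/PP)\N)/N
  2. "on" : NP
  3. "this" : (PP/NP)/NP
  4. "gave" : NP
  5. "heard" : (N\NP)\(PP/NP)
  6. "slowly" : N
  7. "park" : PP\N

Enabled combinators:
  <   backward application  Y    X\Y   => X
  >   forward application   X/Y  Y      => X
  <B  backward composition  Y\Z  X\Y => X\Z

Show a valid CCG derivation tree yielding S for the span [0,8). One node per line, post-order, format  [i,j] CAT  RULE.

[0,8] S   >
  [0,6] S/PP   <
    [0,1] "cat" : N
    [1,6] (S/PP)\N   >
      [1,2] "idea" : ((S/PP)\N)/N
      [2,6] N   <
        [2,3] "on" : NP
        [3,6] N\NP   <
          [3,5] PP/NP   >
            [3,4] "this" : (PP/NP)/NP
            [4,5] "gave" : NP
          [5,6] "heard" : (N\NP)\(PP/NP)
  [6,8] PP   <
    [6,7] "slowly" : N
    [7,8] "park" : PP\N

[0,1] N  lex  "cat"
[1,2] ((S/PP)\N)/N  lex  "idea"
[2,3] NP  lex  "on"
[3,4] (PP/NP)/NP  lex  "this"
[4,5] NP  lex  "gave"
[3,5] PP/NP  >  k=4
[5,6] (N\NP)\(PP/NP)  lex  "heard"
[3,6] N\NP  <  k=5
[2,6] N  <  k=3
[1,6] (S/PP)\N  >  k=2
[0,6] S/PP  <  k=1
[6,7] N  lex  "slowly"
[7,8] PP\N  lex  "park"
[6,8] PP  <  k=7
[0,8] S  >  k=6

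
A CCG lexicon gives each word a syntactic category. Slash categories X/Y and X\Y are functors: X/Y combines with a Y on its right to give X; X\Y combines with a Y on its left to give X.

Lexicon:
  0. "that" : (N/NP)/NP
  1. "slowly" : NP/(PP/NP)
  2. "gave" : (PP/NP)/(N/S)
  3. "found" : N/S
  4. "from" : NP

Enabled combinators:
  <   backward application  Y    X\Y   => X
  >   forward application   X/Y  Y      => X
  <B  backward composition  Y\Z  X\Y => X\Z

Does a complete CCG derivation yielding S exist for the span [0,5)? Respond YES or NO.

NO

(N/NP)/NP NP/(PP/NP) (PP/NP)/(N/S) N/S NP
CKY chart[0,5] = {N}; S ∉ chart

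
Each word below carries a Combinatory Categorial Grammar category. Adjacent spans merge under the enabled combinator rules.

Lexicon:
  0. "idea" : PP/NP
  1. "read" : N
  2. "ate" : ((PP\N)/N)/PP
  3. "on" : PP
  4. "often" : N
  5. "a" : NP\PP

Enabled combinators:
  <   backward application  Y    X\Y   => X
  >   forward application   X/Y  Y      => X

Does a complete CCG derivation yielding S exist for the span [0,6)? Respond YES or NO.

PP/NP N ((PP\N)/N)/PP PP N NP\PP
CKY chart[0,6] = {PP}; S ∉ chart

NO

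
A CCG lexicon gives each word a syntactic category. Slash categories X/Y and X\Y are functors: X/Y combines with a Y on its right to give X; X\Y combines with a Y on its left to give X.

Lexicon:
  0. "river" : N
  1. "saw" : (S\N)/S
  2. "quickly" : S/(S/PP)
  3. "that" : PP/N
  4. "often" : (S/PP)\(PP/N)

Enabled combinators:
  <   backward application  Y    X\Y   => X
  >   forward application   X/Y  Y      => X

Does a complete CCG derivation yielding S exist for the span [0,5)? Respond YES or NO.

YES

[0,5] S   <
  [0,1] "river" : N
  [1,5] S\N   >
    [1,2] "saw" : (S\N)/S
    [2,5] S   >
      [2,3] "quickly" : S/(S/PP)
      [3,5] S/PP   <
        [3,4] "that" : PP/N
        [4,5] "often" : (S/PP)\(PP/N)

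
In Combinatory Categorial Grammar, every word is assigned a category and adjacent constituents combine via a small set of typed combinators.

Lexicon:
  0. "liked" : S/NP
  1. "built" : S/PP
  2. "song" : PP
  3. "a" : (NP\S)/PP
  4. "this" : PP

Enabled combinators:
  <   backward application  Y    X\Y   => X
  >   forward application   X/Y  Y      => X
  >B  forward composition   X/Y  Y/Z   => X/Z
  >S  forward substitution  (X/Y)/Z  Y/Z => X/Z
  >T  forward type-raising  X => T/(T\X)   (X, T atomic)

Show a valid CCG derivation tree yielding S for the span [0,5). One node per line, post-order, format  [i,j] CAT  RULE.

[0,1] S/NP  lex  "liked"
[1,2] S/PP  lex  "built"
[2,3] PP  lex  "song"
[1,3] S  >  k=2
[3,4] (NP\S)/PP  lex  "a"
[4,5] PP  lex  "this"
[3,5] NP\S  >  k=4
[1,5] NP  <  k=3
[0,5] S  >  k=1

[0,5] S   >
  [0,1] "liked" : S/NP
  [1,5] NP   <
    [1,3] S   >
      [1,2] "built" : S/PP
      [2,3] "song" : PP
    [3,5] NP\S   >
      [3,4] "a" : (NP\S)/PP
      [4,5] "this" : PP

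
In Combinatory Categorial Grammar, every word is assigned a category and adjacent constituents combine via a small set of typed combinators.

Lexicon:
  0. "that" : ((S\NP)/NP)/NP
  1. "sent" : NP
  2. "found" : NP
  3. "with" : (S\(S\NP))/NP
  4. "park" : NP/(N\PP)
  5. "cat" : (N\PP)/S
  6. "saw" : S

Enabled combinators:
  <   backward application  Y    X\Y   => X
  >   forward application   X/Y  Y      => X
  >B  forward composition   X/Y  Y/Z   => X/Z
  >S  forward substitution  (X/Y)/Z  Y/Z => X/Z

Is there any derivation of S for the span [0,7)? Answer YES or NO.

[0,7] S   <
  [0,3] S\NP   >
    [0,2] (S\NP)/NP   >
      [0,1] "that" : ((S\NP)/NP)/NP
      [1,2] "sent" : NP
    [2,3] "found" : NP
  [3,7] S\(S\NP)   >
    [3,4] "with" : (S\(S\NP))/NP
    [4,7] NP   >
      [4,5] "park" : NP/(N\PP)
      [5,7] N\PP   >
        [5,6] "cat" : (N\PP)/S
        [6,7] "saw" : S

YES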